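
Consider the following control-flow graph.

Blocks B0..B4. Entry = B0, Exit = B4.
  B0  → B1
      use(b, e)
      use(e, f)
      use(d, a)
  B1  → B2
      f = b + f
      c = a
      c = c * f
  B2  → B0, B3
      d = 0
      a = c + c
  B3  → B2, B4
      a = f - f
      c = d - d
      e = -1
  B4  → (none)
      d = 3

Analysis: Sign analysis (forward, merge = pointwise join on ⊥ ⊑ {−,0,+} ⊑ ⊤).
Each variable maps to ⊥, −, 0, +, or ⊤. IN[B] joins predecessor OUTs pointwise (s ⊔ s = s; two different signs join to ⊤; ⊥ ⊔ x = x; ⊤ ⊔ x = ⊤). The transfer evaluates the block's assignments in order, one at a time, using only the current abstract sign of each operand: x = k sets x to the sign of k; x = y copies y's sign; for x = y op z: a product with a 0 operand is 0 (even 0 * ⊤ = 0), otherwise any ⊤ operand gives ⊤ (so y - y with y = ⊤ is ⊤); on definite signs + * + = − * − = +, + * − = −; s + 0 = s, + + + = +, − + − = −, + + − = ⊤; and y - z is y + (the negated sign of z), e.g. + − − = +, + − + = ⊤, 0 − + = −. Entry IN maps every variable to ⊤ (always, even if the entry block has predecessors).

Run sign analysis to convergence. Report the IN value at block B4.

Answer: {a: ⊤, b: ⊤, c: 0, d: 0, e: -, f: ⊤}

Trace:
Per-block solution:
  B0:   IN=(all ⊤)   OUT=(all ⊤)
  B1:   IN=(all ⊤)   OUT=(all ⊤)
  B2:   IN=(all ⊤)   OUT={d:0; rest ⊤}
  B3:   IN={d:0; rest ⊤}   OUT={c:0, d:0, e:-; rest ⊤}
  B4:   IN={c:0, d:0, e:-; rest ⊤}   OUT={c:0, d:+, e:-; rest ⊤}

Merge at B4: IN[B4] = OUT[B3] = {a: ⊤, b: ⊤, c: 0, d: 0, e: -, f: ⊤}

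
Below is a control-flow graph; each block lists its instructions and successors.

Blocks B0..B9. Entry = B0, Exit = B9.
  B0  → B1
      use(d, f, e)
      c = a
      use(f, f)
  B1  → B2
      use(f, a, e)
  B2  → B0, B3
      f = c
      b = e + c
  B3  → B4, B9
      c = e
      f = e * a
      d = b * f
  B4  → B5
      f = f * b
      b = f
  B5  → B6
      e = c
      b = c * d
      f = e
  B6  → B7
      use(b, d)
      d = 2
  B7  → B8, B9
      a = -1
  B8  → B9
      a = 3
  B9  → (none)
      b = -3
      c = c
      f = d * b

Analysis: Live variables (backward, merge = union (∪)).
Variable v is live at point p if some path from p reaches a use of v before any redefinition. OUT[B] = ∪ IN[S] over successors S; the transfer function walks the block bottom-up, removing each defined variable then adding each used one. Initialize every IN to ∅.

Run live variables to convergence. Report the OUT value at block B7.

Answer: {c, d}

Working:
Fixpoint table:
  B0: | IN={a, d, e, f} | OUT={a, c, d, e, f}
  B1: | IN={a, c, d, e, f} | OUT={a, c, d, e}
  B2: | IN={a, c, d, e} | OUT={a, b, d, e, f}
  B3: | IN={a, b, e} | OUT={b, c, d, f}
  B4: | IN={b, c, d, f} | OUT={c, d}
  B5: | IN={c, d} | OUT={b, c, d}
  B6: | IN={b, c, d} | OUT={c, d}
  B7: | IN={c, d} | OUT={c, d}
  B8: | IN={c, d} | OUT={c, d}
  B9: | IN={c, d} | OUT={}

Merge at B7: OUT[B7] = IN[B8] ⊔ IN[B9] = {c, d}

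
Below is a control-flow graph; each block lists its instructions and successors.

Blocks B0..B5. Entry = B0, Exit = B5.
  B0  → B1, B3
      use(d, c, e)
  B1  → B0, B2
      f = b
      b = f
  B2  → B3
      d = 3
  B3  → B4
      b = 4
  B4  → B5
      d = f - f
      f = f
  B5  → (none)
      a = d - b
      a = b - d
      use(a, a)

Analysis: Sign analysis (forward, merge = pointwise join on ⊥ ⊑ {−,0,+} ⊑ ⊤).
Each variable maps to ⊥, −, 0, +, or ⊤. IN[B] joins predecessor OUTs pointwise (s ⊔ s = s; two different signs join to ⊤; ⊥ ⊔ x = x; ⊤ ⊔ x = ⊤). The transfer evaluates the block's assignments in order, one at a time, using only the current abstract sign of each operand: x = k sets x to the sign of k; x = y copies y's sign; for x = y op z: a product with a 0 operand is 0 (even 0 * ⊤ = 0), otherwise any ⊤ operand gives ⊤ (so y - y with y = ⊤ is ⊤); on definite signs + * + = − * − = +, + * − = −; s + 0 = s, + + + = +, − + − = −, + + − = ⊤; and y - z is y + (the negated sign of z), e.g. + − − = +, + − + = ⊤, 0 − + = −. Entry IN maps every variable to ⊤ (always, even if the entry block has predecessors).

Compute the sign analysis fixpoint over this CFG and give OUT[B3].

Per-block solution:
  B0:  IN=(all ⊤)  OUT=(all ⊤)
  B1:  IN=(all ⊤)  OUT=(all ⊤)
  B2:  IN=(all ⊤)  OUT={d:+; rest ⊤}
  B3:  IN=(all ⊤)  OUT={b:+; rest ⊤}
  B4:  IN={b:+; rest ⊤}  OUT={b:+; rest ⊤}
  B5:  IN={b:+; rest ⊤}  OUT={b:+; rest ⊤}

Merge at B3: IN[B3] = OUT[B0] ⊔ OUT[B2] = {a: ⊤, b: ⊤, c: ⊤, d: ⊤, e: ⊤, f: ⊤}
Applying B3's transfer function to that IN value gives OUT[B3] (row B3 above).

Answer: {a: ⊤, b: +, c: ⊤, d: ⊤, e: ⊤, f: ⊤}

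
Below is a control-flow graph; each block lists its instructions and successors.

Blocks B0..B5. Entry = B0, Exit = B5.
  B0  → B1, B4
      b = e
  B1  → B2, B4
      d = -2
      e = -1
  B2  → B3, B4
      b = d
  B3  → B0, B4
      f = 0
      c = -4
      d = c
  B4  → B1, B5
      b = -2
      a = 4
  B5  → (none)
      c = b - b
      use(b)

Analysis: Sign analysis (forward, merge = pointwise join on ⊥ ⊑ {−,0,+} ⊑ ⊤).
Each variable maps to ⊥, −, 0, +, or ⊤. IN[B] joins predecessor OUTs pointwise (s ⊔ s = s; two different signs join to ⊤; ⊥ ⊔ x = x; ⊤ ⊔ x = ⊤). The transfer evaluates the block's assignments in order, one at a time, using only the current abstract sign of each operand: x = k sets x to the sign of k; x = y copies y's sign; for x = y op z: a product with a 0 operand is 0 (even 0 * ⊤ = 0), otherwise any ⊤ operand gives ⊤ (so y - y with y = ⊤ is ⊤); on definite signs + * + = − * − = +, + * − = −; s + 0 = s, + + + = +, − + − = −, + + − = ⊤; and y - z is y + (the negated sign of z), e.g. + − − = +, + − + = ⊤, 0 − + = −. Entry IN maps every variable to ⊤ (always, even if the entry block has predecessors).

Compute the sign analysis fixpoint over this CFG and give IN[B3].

Fixpoint table:
  B0:   IN=(all ⊤)   OUT=(all ⊤)
  B1:   IN=(all ⊤)   OUT={d:-, e:-; rest ⊤}
  B2:   IN={d:-, e:-; rest ⊤}   OUT={b:-, d:-, e:-; rest ⊤}
  B3:   IN={b:-, d:-, e:-; rest ⊤}   OUT={b:-, c:-, d:-, e:-, f:0; rest ⊤}
  B4:   IN=(all ⊤)   OUT={a:+, b:-; rest ⊤}
  B5:   IN={a:+, b:-; rest ⊤}   OUT={a:+, b:-; rest ⊤}

Merge at B3: IN[B3] = OUT[B2] = {a: ⊤, b: -, c: ⊤, d: -, e: -, f: ⊤}

Answer: {a: ⊤, b: -, c: ⊤, d: -, e: -, f: ⊤}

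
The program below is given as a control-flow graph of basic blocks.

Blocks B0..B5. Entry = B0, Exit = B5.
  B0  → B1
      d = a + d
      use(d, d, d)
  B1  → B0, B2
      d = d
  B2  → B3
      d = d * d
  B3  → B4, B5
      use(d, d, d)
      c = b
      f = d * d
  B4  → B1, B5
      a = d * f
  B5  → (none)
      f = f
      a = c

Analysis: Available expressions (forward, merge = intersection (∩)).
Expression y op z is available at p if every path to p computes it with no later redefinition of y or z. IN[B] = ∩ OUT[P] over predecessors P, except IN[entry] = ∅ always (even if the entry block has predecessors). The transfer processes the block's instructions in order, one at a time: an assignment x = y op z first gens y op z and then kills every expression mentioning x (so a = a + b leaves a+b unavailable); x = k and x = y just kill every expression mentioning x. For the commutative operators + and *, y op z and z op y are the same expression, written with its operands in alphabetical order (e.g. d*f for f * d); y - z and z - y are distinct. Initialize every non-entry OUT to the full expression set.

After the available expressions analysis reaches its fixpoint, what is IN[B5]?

Converged values:
  B0: | IN={} | OUT={}
  B1: | IN={} | OUT={}
  B2: | IN={} | OUT={}
  B3: | IN={} | OUT={d*d}
  B4: | IN={d*d} | OUT={d*d, d*f}
  B5: | IN={d*d} | OUT={d*d}

Merge at B5: IN[B5] = OUT[B3] ∩ OUT[B4] = {d*d}

Answer: {d*d}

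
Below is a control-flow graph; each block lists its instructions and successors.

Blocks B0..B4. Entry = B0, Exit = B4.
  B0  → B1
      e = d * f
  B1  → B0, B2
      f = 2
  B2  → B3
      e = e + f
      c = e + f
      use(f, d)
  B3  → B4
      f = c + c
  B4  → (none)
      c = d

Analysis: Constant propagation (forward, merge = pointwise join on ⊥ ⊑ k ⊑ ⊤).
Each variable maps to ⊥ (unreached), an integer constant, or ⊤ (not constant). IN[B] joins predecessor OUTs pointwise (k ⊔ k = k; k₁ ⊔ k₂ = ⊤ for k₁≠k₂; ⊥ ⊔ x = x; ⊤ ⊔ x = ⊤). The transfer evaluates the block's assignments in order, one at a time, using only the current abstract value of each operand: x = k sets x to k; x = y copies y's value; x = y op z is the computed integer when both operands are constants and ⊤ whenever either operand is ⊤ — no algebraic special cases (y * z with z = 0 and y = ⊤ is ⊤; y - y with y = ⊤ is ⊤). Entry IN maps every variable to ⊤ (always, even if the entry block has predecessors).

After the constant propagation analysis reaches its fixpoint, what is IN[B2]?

Converged values:
  B0: | IN=(all ⊤) | OUT=(all ⊤)
  B1: | IN=(all ⊤) | OUT={f:2; rest ⊤}
  B2: | IN={f:2; rest ⊤} | OUT={f:2; rest ⊤}
  B3: | IN={f:2; rest ⊤} | OUT=(all ⊤)
  B4: | IN=(all ⊤) | OUT=(all ⊤)

Merge at B2: IN[B2] = OUT[B1] = {a: ⊤, b: ⊤, c: ⊤, d: ⊤, e: ⊤, f: 2}

Answer: {a: ⊤, b: ⊤, c: ⊤, d: ⊤, e: ⊤, f: 2}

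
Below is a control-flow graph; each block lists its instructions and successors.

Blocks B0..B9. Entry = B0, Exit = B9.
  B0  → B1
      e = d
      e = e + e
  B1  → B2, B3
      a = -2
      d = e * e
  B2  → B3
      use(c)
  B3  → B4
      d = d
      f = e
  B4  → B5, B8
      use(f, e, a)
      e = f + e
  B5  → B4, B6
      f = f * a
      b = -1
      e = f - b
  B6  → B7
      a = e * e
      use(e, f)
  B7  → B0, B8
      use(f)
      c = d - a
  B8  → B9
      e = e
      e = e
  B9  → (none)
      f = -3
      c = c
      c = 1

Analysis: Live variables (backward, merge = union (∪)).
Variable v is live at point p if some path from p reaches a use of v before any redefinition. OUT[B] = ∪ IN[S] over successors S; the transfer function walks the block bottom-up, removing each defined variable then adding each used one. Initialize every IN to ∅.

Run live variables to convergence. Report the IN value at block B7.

Answer: {a, d, e, f}

Trace:
Converged values:
  B0: | IN={c, d} | OUT={c, e}
  B1: | IN={c, e} | OUT={a, c, d, e}
  B2: | IN={a, c, d, e} | OUT={a, c, d, e}
  B3: | IN={a, c, d, e} | OUT={a, c, d, e, f}
  B4: | IN={a, c, d, e, f} | OUT={a, c, d, e, f}
  B5: | IN={a, c, d, f} | OUT={a, c, d, e, f}
  B6: | IN={d, e, f} | OUT={a, d, e, f}
  B7: | IN={a, d, e, f} | OUT={c, d, e}
  B8: | IN={c, e} | OUT={c}
  B9: | IN={c} | OUT={}

Merge at B7: OUT[B7] = IN[B0] ⊔ IN[B8] = {c, d, e}
Applying B7's transfer function to that OUT value gives IN[B7] (row B7 above).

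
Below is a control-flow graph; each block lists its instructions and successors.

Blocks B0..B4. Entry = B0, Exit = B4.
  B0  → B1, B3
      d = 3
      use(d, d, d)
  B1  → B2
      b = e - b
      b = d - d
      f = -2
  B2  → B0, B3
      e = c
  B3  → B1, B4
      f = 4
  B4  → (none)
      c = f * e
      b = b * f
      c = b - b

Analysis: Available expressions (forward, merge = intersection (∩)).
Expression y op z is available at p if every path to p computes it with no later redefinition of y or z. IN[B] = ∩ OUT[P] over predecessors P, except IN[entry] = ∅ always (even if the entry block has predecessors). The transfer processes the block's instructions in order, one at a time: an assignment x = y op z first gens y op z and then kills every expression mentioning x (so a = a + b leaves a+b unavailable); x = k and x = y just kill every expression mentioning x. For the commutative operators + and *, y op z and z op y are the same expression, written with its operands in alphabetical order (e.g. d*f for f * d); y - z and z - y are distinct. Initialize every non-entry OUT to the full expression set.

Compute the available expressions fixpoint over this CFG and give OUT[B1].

Answer: {d-d}

Derivation:
Fixpoint table:
  B0:   IN={}   OUT={}
  B1:   IN={}   OUT={d-d}
  B2:   IN={d-d}   OUT={d-d}
  B3:   IN={}   OUT={}
  B4:   IN={}   OUT={b-b, e*f}

Merge at B1: IN[B1] = OUT[B0] ∩ OUT[B3] = {}
Applying B1's transfer function to that IN value gives OUT[B1] (row B1 above).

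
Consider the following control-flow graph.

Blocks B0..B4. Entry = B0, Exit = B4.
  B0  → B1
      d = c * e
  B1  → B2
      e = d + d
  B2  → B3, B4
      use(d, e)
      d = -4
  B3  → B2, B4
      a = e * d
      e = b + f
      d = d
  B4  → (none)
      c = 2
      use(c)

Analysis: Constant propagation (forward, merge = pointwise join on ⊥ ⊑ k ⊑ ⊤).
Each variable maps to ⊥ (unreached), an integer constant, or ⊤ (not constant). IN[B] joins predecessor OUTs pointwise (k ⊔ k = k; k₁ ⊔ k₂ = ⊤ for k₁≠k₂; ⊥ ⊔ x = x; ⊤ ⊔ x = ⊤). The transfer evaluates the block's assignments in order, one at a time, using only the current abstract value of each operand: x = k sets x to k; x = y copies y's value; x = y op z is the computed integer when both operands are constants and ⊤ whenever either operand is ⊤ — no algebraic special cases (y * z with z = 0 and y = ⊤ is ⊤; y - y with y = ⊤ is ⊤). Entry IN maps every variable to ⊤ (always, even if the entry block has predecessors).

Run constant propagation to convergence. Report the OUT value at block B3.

Per-block solution:
  B0: | IN=(all ⊤) | OUT=(all ⊤)
  B1: | IN=(all ⊤) | OUT=(all ⊤)
  B2: | IN=(all ⊤) | OUT={d:-4; rest ⊤}
  B3: | IN={d:-4; rest ⊤} | OUT={d:-4; rest ⊤}
  B4: | IN={d:-4; rest ⊤} | OUT={c:2, d:-4; rest ⊤}

Merge at B3: IN[B3] = OUT[B2] = {a: ⊤, b: ⊤, c: ⊤, d: -4, e: ⊤, f: ⊤}
Applying B3's transfer function to that IN value gives OUT[B3] (row B3 above).

Answer: {a: ⊤, b: ⊤, c: ⊤, d: -4, e: ⊤, f: ⊤}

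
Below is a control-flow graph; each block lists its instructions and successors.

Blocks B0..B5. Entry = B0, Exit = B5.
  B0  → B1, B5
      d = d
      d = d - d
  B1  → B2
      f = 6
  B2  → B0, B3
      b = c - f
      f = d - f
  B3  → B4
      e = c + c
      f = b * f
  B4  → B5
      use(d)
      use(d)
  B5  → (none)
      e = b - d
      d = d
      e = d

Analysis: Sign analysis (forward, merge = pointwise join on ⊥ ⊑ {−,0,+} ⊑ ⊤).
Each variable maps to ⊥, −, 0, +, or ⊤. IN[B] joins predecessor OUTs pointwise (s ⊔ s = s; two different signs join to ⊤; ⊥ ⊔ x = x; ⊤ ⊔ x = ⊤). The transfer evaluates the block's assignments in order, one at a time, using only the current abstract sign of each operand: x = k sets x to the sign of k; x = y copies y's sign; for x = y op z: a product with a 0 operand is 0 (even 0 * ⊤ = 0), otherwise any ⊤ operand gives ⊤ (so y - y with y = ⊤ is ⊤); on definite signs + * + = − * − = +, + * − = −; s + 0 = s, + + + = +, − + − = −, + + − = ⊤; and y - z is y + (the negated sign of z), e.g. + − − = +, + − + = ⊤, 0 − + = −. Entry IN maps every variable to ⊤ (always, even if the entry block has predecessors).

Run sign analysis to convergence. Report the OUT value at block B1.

Per-block solution:
  B0:  IN=(all ⊤)  OUT=(all ⊤)
  B1:  IN=(all ⊤)  OUT={f:+; rest ⊤}
  B2:  IN={f:+; rest ⊤}  OUT=(all ⊤)
  B3:  IN=(all ⊤)  OUT=(all ⊤)
  B4:  IN=(all ⊤)  OUT=(all ⊤)
  B5:  IN=(all ⊤)  OUT=(all ⊤)

Merge at B1: IN[B1] = OUT[B0] = {a: ⊤, b: ⊤, c: ⊤, d: ⊤, e: ⊤, f: ⊤}
Applying B1's transfer function to that IN value gives OUT[B1] (row B1 above).

Answer: {a: ⊤, b: ⊤, c: ⊤, d: ⊤, e: ⊤, f: +}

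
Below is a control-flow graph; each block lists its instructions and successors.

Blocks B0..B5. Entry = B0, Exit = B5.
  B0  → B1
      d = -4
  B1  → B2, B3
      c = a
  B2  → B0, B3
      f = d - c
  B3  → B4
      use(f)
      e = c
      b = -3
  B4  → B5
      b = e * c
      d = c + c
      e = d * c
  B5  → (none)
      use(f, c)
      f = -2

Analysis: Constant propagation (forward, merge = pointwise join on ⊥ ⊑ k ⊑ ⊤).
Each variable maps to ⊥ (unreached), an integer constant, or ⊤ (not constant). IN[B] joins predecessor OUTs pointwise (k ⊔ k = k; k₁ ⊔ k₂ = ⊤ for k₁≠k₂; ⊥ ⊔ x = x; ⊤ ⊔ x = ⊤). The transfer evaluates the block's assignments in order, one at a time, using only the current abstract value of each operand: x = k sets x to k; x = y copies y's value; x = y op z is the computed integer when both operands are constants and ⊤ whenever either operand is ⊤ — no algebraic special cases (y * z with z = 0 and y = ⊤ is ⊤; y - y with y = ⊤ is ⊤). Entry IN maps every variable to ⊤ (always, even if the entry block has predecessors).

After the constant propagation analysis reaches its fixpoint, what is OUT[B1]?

Answer: {a: ⊤, b: ⊤, c: ⊤, d: -4, e: ⊤, f: ⊤}

Derivation:
Converged values:
  B0: | IN=(all ⊤) | OUT={d:-4; rest ⊤}
  B1: | IN={d:-4; rest ⊤} | OUT={d:-4; rest ⊤}
  B2: | IN={d:-4; rest ⊤} | OUT={d:-4; rest ⊤}
  B3: | IN={d:-4; rest ⊤} | OUT={b:-3, d:-4; rest ⊤}
  B4: | IN={b:-3, d:-4; rest ⊤} | OUT=(all ⊤)
  B5: | IN=(all ⊤) | OUT={f:-2; rest ⊤}

Merge at B1: IN[B1] = OUT[B0] = {a: ⊤, b: ⊤, c: ⊤, d: -4, e: ⊤, f: ⊤}
Applying B1's transfer function to that IN value gives OUT[B1] (row B1 above).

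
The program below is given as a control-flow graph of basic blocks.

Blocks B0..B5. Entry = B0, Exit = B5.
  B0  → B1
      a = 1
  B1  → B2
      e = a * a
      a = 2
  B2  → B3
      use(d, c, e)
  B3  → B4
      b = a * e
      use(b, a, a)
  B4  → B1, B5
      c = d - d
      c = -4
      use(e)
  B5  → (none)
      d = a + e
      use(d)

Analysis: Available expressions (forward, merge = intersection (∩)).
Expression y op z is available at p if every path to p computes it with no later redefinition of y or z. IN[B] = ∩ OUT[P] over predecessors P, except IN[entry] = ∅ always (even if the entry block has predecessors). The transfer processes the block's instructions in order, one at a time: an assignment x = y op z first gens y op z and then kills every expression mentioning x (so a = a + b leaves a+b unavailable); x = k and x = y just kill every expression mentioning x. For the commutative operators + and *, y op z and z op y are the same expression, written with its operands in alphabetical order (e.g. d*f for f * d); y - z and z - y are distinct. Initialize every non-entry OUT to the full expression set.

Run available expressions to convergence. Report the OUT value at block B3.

Answer: {a*e}

Trace:
Converged values:
  B0:  IN={}  OUT={}
  B1:  IN={}  OUT={}
  B2:  IN={}  OUT={}
  B3:  IN={}  OUT={a*e}
  B4:  IN={a*e}  OUT={a*e, d-d}
  B5:  IN={a*e, d-d}  OUT={a*e, a+e}

Merge at B3: IN[B3] = OUT[B2] = {}
Applying B3's transfer function to that IN value gives OUT[B3] (row B3 above).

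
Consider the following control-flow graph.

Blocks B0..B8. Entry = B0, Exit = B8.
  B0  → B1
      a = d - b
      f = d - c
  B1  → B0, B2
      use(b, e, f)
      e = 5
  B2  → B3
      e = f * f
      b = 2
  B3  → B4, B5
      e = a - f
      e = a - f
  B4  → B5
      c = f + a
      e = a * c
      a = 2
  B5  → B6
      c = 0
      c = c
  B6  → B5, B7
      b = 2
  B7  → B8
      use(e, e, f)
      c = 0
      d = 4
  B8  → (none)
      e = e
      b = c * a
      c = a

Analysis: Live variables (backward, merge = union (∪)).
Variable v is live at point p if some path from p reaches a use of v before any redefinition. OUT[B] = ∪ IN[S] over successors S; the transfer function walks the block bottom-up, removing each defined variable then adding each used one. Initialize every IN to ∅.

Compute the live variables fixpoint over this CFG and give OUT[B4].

Converged values:
  B0: | IN={b, c, d, e} | OUT={a, b, c, d, e, f}
  B1: | IN={a, b, c, d, e, f} | OUT={a, b, c, d, e, f}
  B2: | IN={a, f} | OUT={a, f}
  B3: | IN={a, f} | OUT={a, e, f}
  B4: | IN={a, f} | OUT={a, e, f}
  B5: | IN={a, e, f} | OUT={a, e, f}
  B6: | IN={a, e, f} | OUT={a, e, f}
  B7: | IN={a, e, f} | OUT={a, c, e}
  B8: | IN={a, c, e} | OUT={}

Merge at B4: OUT[B4] = IN[B5] = {a, e, f}

Answer: {a, e, f}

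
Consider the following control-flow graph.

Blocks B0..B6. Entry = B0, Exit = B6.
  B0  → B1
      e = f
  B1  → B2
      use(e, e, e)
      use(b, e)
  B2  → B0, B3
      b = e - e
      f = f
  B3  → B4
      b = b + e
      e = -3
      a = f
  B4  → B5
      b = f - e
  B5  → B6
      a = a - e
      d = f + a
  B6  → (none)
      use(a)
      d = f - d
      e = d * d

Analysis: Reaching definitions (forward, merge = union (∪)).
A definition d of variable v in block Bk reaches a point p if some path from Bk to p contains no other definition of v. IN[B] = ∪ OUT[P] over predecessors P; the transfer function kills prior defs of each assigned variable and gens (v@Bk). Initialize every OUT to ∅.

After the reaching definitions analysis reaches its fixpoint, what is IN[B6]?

Per-block solution:
  B0:  IN={b@B2, e@B0, f@B2}  OUT={b@B2, e@B0, f@B2}
  B1:  IN={b@B2, e@B0, f@B2}  OUT={b@B2, e@B0, f@B2}
  B2:  IN={b@B2, e@B0, f@B2}  OUT={b@B2, e@B0, f@B2}
  B3:  IN={b@B2, e@B0, f@B2}  OUT={a@B3, b@B3, e@B3, f@B2}
  B4:  IN={a@B3, b@B3, e@B3, f@B2}  OUT={a@B3, b@B4, e@B3, f@B2}
  B5:  IN={a@B3, b@B4, e@B3, f@B2}  OUT={a@B5, b@B4, d@B5, e@B3, f@B2}
  B6:  IN={a@B5, b@B4, d@B5, e@B3, f@B2}  OUT={a@B5, b@B4, d@B6, e@B6, f@B2}

Merge at B6: IN[B6] = OUT[B5] = {a@B5, b@B4, d@B5, e@B3, f@B2}

Answer: {a@B5, b@B4, d@B5, e@B3, f@B2}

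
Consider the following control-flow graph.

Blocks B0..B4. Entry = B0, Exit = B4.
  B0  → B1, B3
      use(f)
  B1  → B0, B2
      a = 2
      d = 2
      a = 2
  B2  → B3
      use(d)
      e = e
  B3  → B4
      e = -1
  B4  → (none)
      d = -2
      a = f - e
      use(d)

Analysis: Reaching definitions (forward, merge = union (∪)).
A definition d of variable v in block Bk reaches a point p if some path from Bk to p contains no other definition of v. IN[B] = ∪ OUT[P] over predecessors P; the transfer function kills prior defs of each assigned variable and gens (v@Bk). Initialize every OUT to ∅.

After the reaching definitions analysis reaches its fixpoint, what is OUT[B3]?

Answer: {a@B1, d@B1, e@B3}

Working:
Per-block solution:
  B0: | IN={a@B1, d@B1} | OUT={a@B1, d@B1}
  B1: | IN={a@B1, d@B1} | OUT={a@B1, d@B1}
  B2: | IN={a@B1, d@B1} | OUT={a@B1, d@B1, e@B2}
  B3: | IN={a@B1, d@B1, e@B2} | OUT={a@B1, d@B1, e@B3}
  B4: | IN={a@B1, d@B1, e@B3} | OUT={a@B4, d@B4, e@B3}

Merge at B3: IN[B3] = OUT[B0] ⊔ OUT[B2] = {a@B1, d@B1, e@B2}
Applying B3's transfer function to that IN value gives OUT[B3] (row B3 above).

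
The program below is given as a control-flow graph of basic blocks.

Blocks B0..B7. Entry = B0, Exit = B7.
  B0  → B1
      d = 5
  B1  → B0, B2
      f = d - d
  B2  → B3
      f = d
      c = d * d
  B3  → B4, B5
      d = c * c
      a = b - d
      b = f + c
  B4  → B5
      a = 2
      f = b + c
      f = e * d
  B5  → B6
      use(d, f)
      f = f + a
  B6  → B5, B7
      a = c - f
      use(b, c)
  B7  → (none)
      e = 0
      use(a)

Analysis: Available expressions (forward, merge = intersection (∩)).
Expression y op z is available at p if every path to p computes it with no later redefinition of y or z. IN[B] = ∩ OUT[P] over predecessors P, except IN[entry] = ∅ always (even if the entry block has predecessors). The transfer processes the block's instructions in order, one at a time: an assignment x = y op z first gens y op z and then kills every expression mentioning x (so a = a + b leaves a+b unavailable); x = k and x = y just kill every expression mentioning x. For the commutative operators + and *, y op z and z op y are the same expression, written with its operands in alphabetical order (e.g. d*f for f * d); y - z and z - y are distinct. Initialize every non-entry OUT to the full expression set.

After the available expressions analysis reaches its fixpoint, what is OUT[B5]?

Answer: {c*c}

Working:
Fixpoint table:
  B0:   IN={}   OUT={}
  B1:   IN={}   OUT={d-d}
  B2:   IN={d-d}   OUT={d*d, d-d}
  B3:   IN={d*d, d-d}   OUT={c*c, c+f}
  B4:   IN={c*c, c+f}   OUT={b+c, c*c, d*e}
  B5:   IN={c*c}   OUT={c*c}
  B6:   IN={c*c}   OUT={c*c, c-f}
  B7:   IN={c*c, c-f}   OUT={c*c, c-f}

Merge at B5: IN[B5] = OUT[B3] ∩ OUT[B4] ∩ OUT[B6] = {c*c}
Applying B5's transfer function to that IN value gives OUT[B5] (row B5 above).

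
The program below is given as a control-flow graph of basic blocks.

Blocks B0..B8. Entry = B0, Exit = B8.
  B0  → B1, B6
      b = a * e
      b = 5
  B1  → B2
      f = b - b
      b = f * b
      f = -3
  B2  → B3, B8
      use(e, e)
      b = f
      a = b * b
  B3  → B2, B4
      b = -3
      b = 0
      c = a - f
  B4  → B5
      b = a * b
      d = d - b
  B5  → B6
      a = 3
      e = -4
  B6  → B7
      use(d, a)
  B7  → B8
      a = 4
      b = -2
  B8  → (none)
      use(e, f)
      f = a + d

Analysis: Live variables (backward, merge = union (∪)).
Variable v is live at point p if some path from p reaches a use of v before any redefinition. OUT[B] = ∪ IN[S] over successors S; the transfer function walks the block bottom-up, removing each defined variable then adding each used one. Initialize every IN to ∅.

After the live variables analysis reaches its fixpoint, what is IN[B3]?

Answer: {a, d, e, f}

Derivation:
Per-block solution:
  B0:  IN={a, d, e, f}  OUT={a, b, d, e, f}
  B1:  IN={b, d, e}  OUT={d, e, f}
  B2:  IN={d, e, f}  OUT={a, d, e, f}
  B3:  IN={a, d, e, f}  OUT={a, b, d, e, f}
  B4:  IN={a, b, d, f}  OUT={d, f}
  B5:  IN={d, f}  OUT={a, d, e, f}
  B6:  IN={a, d, e, f}  OUT={d, e, f}
  B7:  IN={d, e, f}  OUT={a, d, e, f}
  B8:  IN={a, d, e, f}  OUT={}

Merge at B3: OUT[B3] = IN[B2] ⊔ IN[B4] = {a, b, d, e, f}
Applying B3's transfer function to that OUT value gives IN[B3] (row B3 above).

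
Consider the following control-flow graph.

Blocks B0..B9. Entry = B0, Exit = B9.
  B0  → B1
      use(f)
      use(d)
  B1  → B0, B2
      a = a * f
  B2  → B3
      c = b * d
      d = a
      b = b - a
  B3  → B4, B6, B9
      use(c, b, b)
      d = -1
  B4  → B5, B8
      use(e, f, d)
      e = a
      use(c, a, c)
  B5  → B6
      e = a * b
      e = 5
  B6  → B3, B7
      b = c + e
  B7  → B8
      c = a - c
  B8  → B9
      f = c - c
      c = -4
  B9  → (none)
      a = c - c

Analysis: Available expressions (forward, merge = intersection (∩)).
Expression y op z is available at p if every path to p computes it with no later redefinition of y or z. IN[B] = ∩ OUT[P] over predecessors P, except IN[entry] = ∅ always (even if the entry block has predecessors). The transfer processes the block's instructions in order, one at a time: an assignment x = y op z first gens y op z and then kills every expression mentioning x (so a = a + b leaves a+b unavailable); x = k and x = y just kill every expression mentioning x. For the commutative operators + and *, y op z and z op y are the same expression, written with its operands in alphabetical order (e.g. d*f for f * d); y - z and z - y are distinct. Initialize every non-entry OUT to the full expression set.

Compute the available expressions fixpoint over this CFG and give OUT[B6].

Converged values:
  B0: | IN={} | OUT={}
  B1: | IN={} | OUT={}
  B2: | IN={} | OUT={}
  B3: | IN={} | OUT={}
  B4: | IN={} | OUT={}
  B5: | IN={} | OUT={a*b}
  B6: | IN={} | OUT={c+e}
  B7: | IN={c+e} | OUT={}
  B8: | IN={} | OUT={}
  B9: | IN={} | OUT={c-c}

Merge at B6: IN[B6] = OUT[B3] ∩ OUT[B5] = {}
Applying B6's transfer function to that IN value gives OUT[B6] (row B6 above).

Answer: {c+e}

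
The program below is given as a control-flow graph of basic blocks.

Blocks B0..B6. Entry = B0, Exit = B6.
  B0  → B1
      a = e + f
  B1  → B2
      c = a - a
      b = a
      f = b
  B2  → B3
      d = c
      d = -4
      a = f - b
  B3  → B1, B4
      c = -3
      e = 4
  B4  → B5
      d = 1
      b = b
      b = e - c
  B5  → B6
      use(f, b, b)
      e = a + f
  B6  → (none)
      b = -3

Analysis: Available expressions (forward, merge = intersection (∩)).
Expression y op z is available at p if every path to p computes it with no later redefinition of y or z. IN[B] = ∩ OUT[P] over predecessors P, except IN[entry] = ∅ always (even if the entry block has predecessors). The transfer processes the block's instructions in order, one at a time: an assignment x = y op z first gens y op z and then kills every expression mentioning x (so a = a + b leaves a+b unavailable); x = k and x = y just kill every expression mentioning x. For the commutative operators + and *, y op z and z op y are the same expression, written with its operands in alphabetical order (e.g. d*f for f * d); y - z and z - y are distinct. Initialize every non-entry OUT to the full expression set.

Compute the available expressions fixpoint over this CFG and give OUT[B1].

Answer: {a-a}

Derivation:
Fixpoint table:
  B0: | IN={} | OUT={e+f}
  B1: | IN={} | OUT={a-a}
  B2: | IN={a-a} | OUT={f-b}
  B3: | IN={f-b} | OUT={f-b}
  B4: | IN={f-b} | OUT={e-c}
  B5: | IN={e-c} | OUT={a+f}
  B6: | IN={a+f} | OUT={a+f}

Merge at B1: IN[B1] = OUT[B0] ∩ OUT[B3] = {}
Applying B1's transfer function to that IN value gives OUT[B1] (row B1 above).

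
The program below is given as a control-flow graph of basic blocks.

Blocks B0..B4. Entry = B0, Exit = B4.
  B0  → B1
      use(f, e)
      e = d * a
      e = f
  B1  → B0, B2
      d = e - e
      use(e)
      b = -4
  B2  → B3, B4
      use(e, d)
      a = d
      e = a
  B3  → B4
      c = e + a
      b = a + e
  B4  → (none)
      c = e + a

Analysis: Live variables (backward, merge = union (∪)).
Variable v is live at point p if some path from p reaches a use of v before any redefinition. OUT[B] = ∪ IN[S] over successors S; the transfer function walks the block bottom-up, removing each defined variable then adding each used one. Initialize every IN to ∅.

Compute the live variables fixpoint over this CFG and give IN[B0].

Converged values:
  B0:  IN={a, d, e, f}  OUT={a, e, f}
  B1:  IN={a, e, f}  OUT={a, d, e, f}
  B2:  IN={d, e}  OUT={a, e}
  B3:  IN={a, e}  OUT={a, e}
  B4:  IN={a, e}  OUT={}

Merge at B0: OUT[B0] = IN[B1] = {a, e, f}
Applying B0's transfer function to that OUT value gives IN[B0] (row B0 above).

Answer: {a, d, e, f}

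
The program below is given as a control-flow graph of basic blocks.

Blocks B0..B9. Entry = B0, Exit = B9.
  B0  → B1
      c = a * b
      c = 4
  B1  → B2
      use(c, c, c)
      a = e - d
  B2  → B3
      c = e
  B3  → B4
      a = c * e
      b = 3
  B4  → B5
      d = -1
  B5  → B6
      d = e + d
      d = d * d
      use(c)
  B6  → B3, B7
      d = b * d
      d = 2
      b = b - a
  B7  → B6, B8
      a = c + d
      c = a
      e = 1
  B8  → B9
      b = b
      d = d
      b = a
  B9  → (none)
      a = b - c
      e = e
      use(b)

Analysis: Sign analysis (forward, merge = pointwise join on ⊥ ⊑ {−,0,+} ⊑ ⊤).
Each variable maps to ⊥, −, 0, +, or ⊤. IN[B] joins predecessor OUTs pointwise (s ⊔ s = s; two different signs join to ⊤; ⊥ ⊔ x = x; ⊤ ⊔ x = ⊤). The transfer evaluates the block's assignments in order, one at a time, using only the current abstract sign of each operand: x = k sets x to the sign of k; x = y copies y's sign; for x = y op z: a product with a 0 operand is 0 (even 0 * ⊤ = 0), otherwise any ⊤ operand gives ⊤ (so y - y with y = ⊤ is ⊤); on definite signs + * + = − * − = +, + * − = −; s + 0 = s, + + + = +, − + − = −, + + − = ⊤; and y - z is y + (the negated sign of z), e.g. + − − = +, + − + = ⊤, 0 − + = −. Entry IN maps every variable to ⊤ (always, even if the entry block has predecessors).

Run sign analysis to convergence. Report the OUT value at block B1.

Per-block solution:
  B0: | IN=(all ⊤) | OUT={c:+; rest ⊤}
  B1: | IN={c:+; rest ⊤} | OUT={c:+; rest ⊤}
  B2: | IN={c:+; rest ⊤} | OUT=(all ⊤)
  B3: | IN=(all ⊤) | OUT={b:+; rest ⊤}
  B4: | IN={b:+; rest ⊤} | OUT={b:+, d:-; rest ⊤}
  B5: | IN={b:+, d:-; rest ⊤} | OUT={b:+; rest ⊤}
  B6: | IN=(all ⊤) | OUT={d:+; rest ⊤}
  B7: | IN={d:+; rest ⊤} | OUT={d:+, e:+; rest ⊤}
  B8: | IN={d:+, e:+; rest ⊤} | OUT={d:+, e:+; rest ⊤}
  B9: | IN={d:+, e:+; rest ⊤} | OUT={d:+, e:+; rest ⊤}

Merge at B1: IN[B1] = OUT[B0] = {a: ⊤, b: ⊤, c: +, d: ⊤, e: ⊤, f: ⊤}
Applying B1's transfer function to that IN value gives OUT[B1] (row B1 above).

Answer: {a: ⊤, b: ⊤, c: +, d: ⊤, e: ⊤, f: ⊤}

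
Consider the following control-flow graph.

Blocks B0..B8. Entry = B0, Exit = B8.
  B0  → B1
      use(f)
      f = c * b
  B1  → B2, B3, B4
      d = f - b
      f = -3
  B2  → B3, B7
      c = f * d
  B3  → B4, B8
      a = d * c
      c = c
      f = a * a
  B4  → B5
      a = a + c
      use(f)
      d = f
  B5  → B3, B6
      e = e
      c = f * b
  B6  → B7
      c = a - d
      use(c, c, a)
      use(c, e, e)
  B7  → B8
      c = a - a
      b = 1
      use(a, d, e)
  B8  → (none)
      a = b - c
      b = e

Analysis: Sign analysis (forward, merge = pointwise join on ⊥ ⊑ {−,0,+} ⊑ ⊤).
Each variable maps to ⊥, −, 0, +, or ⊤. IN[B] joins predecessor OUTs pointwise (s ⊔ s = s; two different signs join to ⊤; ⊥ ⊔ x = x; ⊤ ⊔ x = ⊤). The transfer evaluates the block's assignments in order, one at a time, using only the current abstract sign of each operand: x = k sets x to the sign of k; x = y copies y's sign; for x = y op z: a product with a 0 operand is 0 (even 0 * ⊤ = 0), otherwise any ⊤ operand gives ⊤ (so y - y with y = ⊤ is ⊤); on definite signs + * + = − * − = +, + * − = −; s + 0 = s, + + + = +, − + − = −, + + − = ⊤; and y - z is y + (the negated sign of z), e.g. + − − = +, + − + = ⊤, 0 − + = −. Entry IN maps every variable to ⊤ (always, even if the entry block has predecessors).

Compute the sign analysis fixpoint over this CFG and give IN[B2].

Answer: {a: ⊤, b: ⊤, c: ⊤, d: ⊤, e: ⊤, f: -}

Derivation:
Fixpoint table:
  B0: | IN=(all ⊤) | OUT=(all ⊤)
  B1: | IN=(all ⊤) | OUT={f:-; rest ⊤}
  B2: | IN={f:-; rest ⊤} | OUT={f:-; rest ⊤}
  B3: | IN=(all ⊤) | OUT=(all ⊤)
  B4: | IN=(all ⊤) | OUT=(all ⊤)
  B5: | IN=(all ⊤) | OUT=(all ⊤)
  B6: | IN=(all ⊤) | OUT=(all ⊤)
  B7: | IN=(all ⊤) | OUT={b:+; rest ⊤}
  B8: | IN=(all ⊤) | OUT=(all ⊤)

Merge at B2: IN[B2] = OUT[B1] = {a: ⊤, b: ⊤, c: ⊤, d: ⊤, e: ⊤, f: -}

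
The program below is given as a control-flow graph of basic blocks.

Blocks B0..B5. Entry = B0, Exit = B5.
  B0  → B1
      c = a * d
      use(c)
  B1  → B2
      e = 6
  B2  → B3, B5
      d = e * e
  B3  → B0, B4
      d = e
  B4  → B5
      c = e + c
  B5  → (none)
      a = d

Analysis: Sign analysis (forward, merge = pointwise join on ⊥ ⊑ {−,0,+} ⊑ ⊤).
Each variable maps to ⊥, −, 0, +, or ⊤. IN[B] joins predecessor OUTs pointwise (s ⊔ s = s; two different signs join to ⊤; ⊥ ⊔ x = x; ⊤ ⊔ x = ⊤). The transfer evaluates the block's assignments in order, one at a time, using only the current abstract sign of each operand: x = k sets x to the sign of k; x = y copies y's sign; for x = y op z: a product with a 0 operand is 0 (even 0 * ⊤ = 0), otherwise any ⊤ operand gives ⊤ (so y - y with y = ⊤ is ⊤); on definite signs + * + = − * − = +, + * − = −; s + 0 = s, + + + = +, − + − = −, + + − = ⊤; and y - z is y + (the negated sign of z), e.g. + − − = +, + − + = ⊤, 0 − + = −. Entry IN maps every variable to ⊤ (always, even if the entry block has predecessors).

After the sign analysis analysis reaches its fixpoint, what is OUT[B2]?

Converged values:
  B0:  IN=(all ⊤)  OUT=(all ⊤)
  B1:  IN=(all ⊤)  OUT={e:+; rest ⊤}
  B2:  IN={e:+; rest ⊤}  OUT={d:+, e:+; rest ⊤}
  B3:  IN={d:+, e:+; rest ⊤}  OUT={d:+, e:+; rest ⊤}
  B4:  IN={d:+, e:+; rest ⊤}  OUT={d:+, e:+; rest ⊤}
  B5:  IN={d:+, e:+; rest ⊤}  OUT={a:+, d:+, e:+; rest ⊤}

Merge at B2: IN[B2] = OUT[B1] = {a: ⊤, b: ⊤, c: ⊤, d: ⊤, e: +, f: ⊤}
Applying B2's transfer function to that IN value gives OUT[B2] (row B2 above).

Answer: {a: ⊤, b: ⊤, c: ⊤, d: +, e: +, f: ⊤}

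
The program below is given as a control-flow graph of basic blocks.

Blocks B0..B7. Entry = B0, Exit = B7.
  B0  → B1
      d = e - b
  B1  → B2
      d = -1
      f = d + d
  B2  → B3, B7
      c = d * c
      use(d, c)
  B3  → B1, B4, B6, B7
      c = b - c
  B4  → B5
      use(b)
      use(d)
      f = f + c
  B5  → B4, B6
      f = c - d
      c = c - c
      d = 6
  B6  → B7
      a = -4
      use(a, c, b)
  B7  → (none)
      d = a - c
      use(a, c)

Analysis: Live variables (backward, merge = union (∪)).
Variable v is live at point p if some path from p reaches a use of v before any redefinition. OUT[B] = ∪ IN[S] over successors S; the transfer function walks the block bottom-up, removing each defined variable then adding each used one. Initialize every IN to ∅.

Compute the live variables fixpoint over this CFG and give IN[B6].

Converged values:
  B0:   IN={a, b, c, e}   OUT={a, b, c}
  B1:   IN={a, b, c}   OUT={a, b, c, d, f}
  B2:   IN={a, b, c, d, f}   OUT={a, b, c, d, f}
  B3:   IN={a, b, c, d, f}   OUT={a, b, c, d, f}
  B4:   IN={b, c, d, f}   OUT={b, c, d}
  B5:   IN={b, c, d}   OUT={b, c, d, f}
  B6:   IN={b, c}   OUT={a, c}
  B7:   IN={a, c}   OUT={}

Merge at B6: OUT[B6] = IN[B7] = {a, c}
Applying B6's transfer function to that OUT value gives IN[B6] (row B6 above).

Answer: {b, c}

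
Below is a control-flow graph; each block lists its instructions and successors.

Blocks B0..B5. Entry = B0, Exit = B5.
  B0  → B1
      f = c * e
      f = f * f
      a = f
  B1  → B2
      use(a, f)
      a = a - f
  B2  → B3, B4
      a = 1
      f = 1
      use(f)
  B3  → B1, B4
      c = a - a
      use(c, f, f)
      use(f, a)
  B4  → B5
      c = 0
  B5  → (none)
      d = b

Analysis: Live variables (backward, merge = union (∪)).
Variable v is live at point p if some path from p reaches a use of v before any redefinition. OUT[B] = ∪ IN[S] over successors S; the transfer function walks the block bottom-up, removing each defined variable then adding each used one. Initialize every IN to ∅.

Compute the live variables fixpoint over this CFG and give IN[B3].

Answer: {a, b, f}

Working:
Converged values:
  B0:   IN={b, c, e}   OUT={a, b, f}
  B1:   IN={a, b, f}   OUT={b}
  B2:   IN={b}   OUT={a, b, f}
  B3:   IN={a, b, f}   OUT={a, b, f}
  B4:   IN={b}   OUT={b}
  B5:   IN={b}   OUT={}

Merge at B3: OUT[B3] = IN[B1] ⊔ IN[B4] = {a, b, f}
Applying B3's transfer function to that OUT value gives IN[B3] (row B3 above).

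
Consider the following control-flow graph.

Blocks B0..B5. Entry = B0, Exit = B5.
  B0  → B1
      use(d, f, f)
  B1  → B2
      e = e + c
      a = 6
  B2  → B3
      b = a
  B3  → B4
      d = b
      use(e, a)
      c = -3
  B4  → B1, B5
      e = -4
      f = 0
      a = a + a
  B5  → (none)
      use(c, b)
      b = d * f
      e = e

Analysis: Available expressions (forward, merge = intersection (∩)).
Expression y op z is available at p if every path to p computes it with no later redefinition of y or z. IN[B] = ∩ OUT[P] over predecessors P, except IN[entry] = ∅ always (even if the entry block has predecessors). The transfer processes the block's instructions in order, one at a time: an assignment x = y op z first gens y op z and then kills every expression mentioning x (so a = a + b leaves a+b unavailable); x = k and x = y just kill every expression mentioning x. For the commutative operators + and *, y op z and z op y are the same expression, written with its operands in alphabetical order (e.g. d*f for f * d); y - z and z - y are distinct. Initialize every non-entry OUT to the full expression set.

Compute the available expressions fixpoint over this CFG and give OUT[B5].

Answer: {d*f}

Working:
Converged values:
  B0: | IN={} | OUT={}
  B1: | IN={} | OUT={}
  B2: | IN={} | OUT={}
  B3: | IN={} | OUT={}
  B4: | IN={} | OUT={}
  B5: | IN={} | OUT={d*f}

Merge at B5: IN[B5] = OUT[B4] = {}
Applying B5's transfer function to that IN value gives OUT[B5] (row B5 above).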